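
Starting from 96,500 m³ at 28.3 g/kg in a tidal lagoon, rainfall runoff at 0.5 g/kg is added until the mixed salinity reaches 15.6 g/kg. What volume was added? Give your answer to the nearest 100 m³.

81200 m³

Salt balance: 96,500×28.3 + V×0.5 = (96,500+V)×15.6
2,730,950 + 0.5V = 1,505,400 + 15.6V
1,225,550 = 15.1V
V = 81,162.25 m³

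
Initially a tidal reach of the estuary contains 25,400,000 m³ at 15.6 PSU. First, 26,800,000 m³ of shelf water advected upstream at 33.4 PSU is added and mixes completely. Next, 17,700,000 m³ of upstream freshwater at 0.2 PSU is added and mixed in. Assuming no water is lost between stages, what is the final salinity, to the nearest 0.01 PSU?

Weighted by volume,
Initial salt = 25,400,000×15.6 = 396,240,000
After stage 1: salt = 396,240,000 + 26,800,000×33.4 = 1,291,360,000; volume = 52,200,000 m³; S = 24.739 PSU
After stage 2: salt = 1,291,360,000 + 17,700,000×0.2 = 1,294,900,000; volume = 69,900,000 m³
S = 1,294,900,000 / 69,900,000 = 18.525 PSU

18.53 PSU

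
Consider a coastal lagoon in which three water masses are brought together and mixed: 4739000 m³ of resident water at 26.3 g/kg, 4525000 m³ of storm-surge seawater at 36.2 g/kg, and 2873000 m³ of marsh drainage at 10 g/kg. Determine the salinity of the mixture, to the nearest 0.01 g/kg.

By conservation of dissolved salt,
salt = 4,739,000×26.3 + 4,525,000×36.2 + 2,873,000×10 = 124,635,700 + 163,805,000 + 28,730,000 = 317,170,700
volume = 4,739,000 + 4,525,000 + 2,873,000 = 12,137,000 m³
S = 317,170,700 / 12,137,000 = 26.1325 g/kg

26.13 g/kg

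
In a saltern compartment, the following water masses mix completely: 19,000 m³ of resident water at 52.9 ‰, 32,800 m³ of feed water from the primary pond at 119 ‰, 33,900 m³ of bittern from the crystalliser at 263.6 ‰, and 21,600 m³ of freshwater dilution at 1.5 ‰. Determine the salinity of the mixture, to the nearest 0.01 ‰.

129.33 ‰

By conservation of dissolved salt,
salt = 19,000×52.9 + 32,800×119 + 33,900×263.6 + 21,600×1.5 = 1,005,100 + 3,903,200 + 8,936,040 + 32,400 = 13,876,740
volume = 19,000 + 32,800 + 33,900 + 21,600 = 107,300 m³
S = 13,876,740 / 107,300 = 129.3266 ‰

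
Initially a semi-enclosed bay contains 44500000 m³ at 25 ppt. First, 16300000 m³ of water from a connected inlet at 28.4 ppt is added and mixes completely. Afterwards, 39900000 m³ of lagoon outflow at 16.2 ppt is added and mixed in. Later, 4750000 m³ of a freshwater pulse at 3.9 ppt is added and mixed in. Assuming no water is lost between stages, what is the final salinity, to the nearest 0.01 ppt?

21.25 ppt

Mass of salt is conserved:
Initial salt = 44,500,000×25 = 1,112,500,000
After stage 1: salt = 1,112,500,000 + 16,300,000×28.4 = 1,575,420,000; volume = 60,800,000 m³; S = 25.912 ppt
After stage 2: salt = 1,575,420,000 + 39,900,000×16.2 = 2,221,800,000; volume = 100,700,000 m³; S = 22.064 ppt
After stage 3: salt = 2,221,800,000 + 4,750,000×3.9 = 2,240,325,000; volume = 105,450,000 m³
S = 2,240,325,000 / 105,450,000 = 21.2454 ppt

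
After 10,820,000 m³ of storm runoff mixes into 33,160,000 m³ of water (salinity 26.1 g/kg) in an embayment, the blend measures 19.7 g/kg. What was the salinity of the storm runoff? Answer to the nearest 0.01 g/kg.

0.09 g/kg

Salt balance: 33,160,000×26.1 + 10,820,000×S = 43,980,000×19.7
865,476,000 + 10,820,000·S = 866,406,000
S = (866,406,000 − 865,476,000) / 10,820,000 = 0.086 g/kg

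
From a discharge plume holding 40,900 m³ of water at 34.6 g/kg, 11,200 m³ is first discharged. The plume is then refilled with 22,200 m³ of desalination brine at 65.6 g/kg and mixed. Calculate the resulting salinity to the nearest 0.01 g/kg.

47.86 g/kg

Remaining after removal: 29,700 m³ at 34.6 g/kg (salt = 1,027,620)
After addition: salt = 1,027,620 + 22,200×65.6 = 2,483,940; volume = 51,900 m³
S = 2,483,940 / 51,900 = 47.8601 g/kg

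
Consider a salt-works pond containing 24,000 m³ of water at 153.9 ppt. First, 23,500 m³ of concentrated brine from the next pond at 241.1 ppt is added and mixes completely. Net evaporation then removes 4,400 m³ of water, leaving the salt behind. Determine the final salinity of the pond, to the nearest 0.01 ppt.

After mixing: salt = 24,000×153.9 + 23,500×241.1 = 9,359,450; volume = 47,500 m³
After evaporation: salt unchanged = 9,359,450; volume = 47,500 − 4,400 = 43,100 m³
S = 9,359,450 / 43,100 = 217.1566 ppt

217.16 ppt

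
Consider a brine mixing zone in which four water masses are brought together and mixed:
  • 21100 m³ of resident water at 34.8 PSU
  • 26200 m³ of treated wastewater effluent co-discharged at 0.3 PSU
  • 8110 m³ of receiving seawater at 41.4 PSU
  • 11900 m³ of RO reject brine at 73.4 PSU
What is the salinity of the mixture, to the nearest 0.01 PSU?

Weighted by volume,
salt = 21,100×34.8 + 26,200×0.3 + 8,110×41.4 + 11,900×73.4 = 734,280 + 7,860 + 335,754 + 873,460 = 1,951,354
volume = 21,100 + 26,200 + 8,110 + 11,900 = 67,310 m³
S = 1,951,354 / 67,310 = 28.9906 PSU

28.99 PSU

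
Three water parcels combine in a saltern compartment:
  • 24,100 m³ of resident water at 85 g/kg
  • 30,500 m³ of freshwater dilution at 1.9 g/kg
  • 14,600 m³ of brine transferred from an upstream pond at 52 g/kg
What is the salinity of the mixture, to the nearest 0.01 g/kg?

41.41 g/kg

By conservation of dissolved salt,
salt = 24,100×85 + 30,500×1.9 + 14,600×52 = 2,048,500 + 57,950 + 759,200 = 2,865,650
volume = 24,100 + 30,500 + 14,600 = 69,200 m³
S = 2,865,650 / 69,200 = 41.4111 g/kg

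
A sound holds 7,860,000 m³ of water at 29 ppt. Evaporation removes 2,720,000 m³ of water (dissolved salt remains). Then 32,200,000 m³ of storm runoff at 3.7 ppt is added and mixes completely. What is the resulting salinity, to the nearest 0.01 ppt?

After evaporation: salt = 7,860,000×29 = 227,940,000; volume = 7,860,000 − 2,720,000 = 5,140,000 m³
After mixing: salt = 227,940,000 + 32,200,000×3.7 = 347,080,000; volume = 5,140,000 + 32,200,000 = 37,340,000 m³
S = 347,080,000 / 37,340,000 = 9.2951 ppt

9.30 ppt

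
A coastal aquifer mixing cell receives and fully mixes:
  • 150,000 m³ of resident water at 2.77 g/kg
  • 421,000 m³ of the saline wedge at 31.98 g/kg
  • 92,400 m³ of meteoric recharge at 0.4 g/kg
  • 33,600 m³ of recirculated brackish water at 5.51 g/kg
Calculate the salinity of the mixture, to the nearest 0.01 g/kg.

20.23 g/kg

Conserving salt mass:
salt = 150,000×2.77 + 421,000×31.98 + 92,400×0.4 + 33,600×5.51 = 415,500 + 13,463,580 + 36,960 + 185,136 = 14,101,176
volume = 150,000 + 421,000 + 92,400 + 33,600 = 697,000 m³
S = 14,101,176 / 697,000 = 20.2312 g/kg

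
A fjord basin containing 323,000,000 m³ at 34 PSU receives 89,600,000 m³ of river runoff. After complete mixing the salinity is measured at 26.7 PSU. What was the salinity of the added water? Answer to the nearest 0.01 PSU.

0.38 PSU

Salt balance: 323,000,000×34 + 89,600,000×S = 412,600,000×26.7
10,982,000,000 + 89,600,000·S = 11,016,420,000
S = (11,016,420,000 − 10,982,000,000) / 89,600,000 = 0.3842 PSU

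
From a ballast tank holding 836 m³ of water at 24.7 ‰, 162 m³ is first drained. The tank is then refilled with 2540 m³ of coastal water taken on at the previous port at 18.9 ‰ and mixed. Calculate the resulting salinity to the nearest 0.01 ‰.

20.12 ‰

Remaining after removal: 674 m³ at 24.7 ‰ (salt = 16,647.8)
After addition: salt = 16,647.8 + 2,540×18.9 = 64,653.8; volume = 3,214 m³
S = 64,653.8 / 3,214 = 20.1163 ‰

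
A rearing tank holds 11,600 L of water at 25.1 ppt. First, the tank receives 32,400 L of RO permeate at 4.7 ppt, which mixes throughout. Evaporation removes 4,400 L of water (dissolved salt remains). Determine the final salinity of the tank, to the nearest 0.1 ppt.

11.2 ppt

After mixing: salt = 11,600×25.1 + 32,400×4.7 = 443,440; volume = 44,000 L
After evaporation: salt unchanged = 443,440; volume = 44,000 − 4,400 = 39,600 L
S = 443,440 / 39,600 = 11.198 ppt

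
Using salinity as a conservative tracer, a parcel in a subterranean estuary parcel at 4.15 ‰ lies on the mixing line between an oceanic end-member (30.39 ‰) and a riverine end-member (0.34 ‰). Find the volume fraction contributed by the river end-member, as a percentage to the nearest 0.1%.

87.3%

Let f be the freshwater fraction. Salt balance per unit volume:
f×0.34 + (1−f)×30.39 = 4.15
f = (30.39 − 4.15) / (30.39 − 0.34) = 26.24/30.05 = 0.8732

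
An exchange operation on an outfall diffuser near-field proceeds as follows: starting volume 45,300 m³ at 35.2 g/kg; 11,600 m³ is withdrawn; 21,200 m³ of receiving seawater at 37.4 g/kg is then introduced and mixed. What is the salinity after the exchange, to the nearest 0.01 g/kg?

Remaining after removal: 33,700 m³ at 35.2 g/kg (salt = 1,186,240)
After addition: salt = 1,186,240 + 21,200×37.4 = 1,979,120; volume = 54,900 m³
S = 1,979,120 / 54,900 = 36.0495 g/kg

36.05 g/kg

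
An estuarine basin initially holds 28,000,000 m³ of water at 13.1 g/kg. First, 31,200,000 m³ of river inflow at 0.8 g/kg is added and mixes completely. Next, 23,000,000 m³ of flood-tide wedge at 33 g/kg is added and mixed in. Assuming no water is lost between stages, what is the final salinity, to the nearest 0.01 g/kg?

Mass of salt is conserved:
Initial salt = 28,000,000×13.1 = 366,800,000
After stage 1: salt = 366,800,000 + 31,200,000×0.8 = 391,760,000; volume = 59,200,000 m³; S = 6.618 g/kg
After stage 2: salt = 391,760,000 + 23,000,000×33 = 1,150,760,000; volume = 82,200,000 m³
S = 1,150,760,000 / 82,200,000 = 13.9995 g/kg

14.00 g/kg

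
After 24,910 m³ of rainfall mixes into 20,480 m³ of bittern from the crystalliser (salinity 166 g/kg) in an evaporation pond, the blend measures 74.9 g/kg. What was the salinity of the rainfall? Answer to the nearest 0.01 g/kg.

Salt balance: 20,480×166 + 24,910×S = 45,390×74.9
3,399,680 + 24,910·S = 3,399,711
S = (3,399,711 − 3,399,680) / 24,910 = 0.0012 g/kg

0.00 g/kg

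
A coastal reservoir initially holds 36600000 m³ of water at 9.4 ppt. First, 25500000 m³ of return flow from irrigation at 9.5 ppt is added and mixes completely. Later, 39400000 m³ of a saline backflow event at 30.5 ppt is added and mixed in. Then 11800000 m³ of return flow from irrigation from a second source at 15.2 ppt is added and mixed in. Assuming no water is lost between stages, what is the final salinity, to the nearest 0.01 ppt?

17.36 ppt

Total salt / total volume:
Initial salt = 36,600,000×9.4 = 344,040,000
After stage 1: salt = 344,040,000 + 25,500,000×9.5 = 586,290,000; volume = 62,100,000 m³; S = 9.441 ppt
After stage 2: salt = 586,290,000 + 39,400,000×30.5 = 1,787,990,000; volume = 101,500,000 m³; S = 17.616 ppt
After stage 3: salt = 1,787,990,000 + 11,800,000×15.2 = 1,967,350,000; volume = 113,300,000 m³
S = 1,967,350,000 / 113,300,000 = 17.3641 ppt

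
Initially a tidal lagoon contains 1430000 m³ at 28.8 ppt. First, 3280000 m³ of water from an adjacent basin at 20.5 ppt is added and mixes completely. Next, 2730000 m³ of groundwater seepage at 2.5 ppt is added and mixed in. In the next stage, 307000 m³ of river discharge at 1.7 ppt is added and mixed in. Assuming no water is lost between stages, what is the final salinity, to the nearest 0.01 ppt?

14.94 ppt

Salt balance:
Initial salt = 1,430,000×28.8 = 41,184,000
After stage 1: salt = 41,184,000 + 3,280,000×20.5 = 108,424,000; volume = 4,710,000 m³; S = 23.02 ppt
After stage 2: salt = 108,424,000 + 2,730,000×2.5 = 115,249,000; volume = 7,440,000 m³; S = 15.49 ppt
After stage 3: salt = 115,249,000 + 307,000×1.7 = 115,770,900; volume = 7,747,000 m³
S = 115,770,900 / 7,747,000 = 14.944 ppt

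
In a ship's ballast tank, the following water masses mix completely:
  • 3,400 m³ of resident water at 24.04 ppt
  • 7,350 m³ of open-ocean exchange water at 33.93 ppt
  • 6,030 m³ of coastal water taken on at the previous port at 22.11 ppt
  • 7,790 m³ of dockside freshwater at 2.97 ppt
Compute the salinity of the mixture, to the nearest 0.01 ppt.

19.84 ppt

Total salt / total volume:
salt = 3,400×24.04 + 7,350×33.93 + 6,030×22.11 + 7,790×2.97 = 81,736 + 249,385.5 + 133,323.3 + 23,136.3 = 487,581.1
volume = 3,400 + 7,350 + 6,030 + 7,790 = 24,570 m³
S = 487,581.1 / 24,570 = 19.8446 ppt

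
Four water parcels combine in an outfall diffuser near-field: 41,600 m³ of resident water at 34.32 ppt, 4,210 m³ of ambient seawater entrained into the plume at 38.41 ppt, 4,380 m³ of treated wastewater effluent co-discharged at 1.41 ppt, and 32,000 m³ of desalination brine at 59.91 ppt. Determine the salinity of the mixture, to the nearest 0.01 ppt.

42.74 ppt

Weighted by volume,
salt = 41,600×34.32 + 4,210×38.41 + 4,380×1.41 + 32,000×59.91 = 1,427,712 + 161,706.1 + 6,175.8 + 1,917,120 = 3,512,713.9
volume = 41,600 + 4,210 + 4,380 + 32,000 = 82,190 m³
S = 3,512,713.9 / 82,190 = 42.7389 ppt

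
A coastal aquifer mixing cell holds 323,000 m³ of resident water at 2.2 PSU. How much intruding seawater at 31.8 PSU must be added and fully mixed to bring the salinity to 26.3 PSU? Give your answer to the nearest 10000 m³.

1420000 m³

Salt balance: 323,000×2.2 + V×31.8 = (323,000+V)×26.3
710,600 + 31.8V = 8,494,900 + 26.3V
7,784,300 = 5.5V
V = 1,415,327.27 m³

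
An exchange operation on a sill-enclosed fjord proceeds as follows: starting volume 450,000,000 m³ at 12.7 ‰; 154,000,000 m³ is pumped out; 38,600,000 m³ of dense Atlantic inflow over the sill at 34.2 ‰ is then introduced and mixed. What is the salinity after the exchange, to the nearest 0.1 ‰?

15.2 ‰

Remaining after removal: 296,000,000 m³ at 12.7 ‰ (salt = 3,759,200,000)
After addition: salt = 3,759,200,000 + 38,600,000×34.2 = 5,079,320,000; volume = 334,600,000 m³
S = 5,079,320,000 / 334,600,000 = 15.1803 ‰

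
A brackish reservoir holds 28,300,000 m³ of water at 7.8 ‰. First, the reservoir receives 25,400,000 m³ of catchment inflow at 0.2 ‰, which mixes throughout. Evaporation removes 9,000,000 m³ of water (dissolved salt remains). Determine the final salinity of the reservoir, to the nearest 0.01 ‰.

After mixing: salt = 28,300,000×7.8 + 25,400,000×0.2 = 225,820,000; volume = 53,700,000 m³
After evaporation: salt unchanged = 225,820,000; volume = 53,700,000 − 9,000,000 = 44,700,000 m³
S = 225,820,000 / 44,700,000 = 5.0519 ‰

5.05 ‰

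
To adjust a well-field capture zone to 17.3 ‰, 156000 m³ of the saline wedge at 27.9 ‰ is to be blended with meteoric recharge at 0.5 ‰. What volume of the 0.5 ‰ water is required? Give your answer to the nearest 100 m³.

98400 m³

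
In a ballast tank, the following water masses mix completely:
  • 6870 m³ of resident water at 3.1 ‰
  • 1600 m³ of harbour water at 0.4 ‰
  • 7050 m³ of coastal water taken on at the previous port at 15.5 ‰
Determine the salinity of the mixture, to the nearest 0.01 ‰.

Salt balance:
salt = 6,870×3.1 + 1,600×0.4 + 7,050×15.5 = 21,297 + 640 + 109,275 = 131,212
volume = 6,870 + 1,600 + 7,050 = 15,520 m³
S = 131,212 / 15,520 = 8.4544 ‰

8.45 ‰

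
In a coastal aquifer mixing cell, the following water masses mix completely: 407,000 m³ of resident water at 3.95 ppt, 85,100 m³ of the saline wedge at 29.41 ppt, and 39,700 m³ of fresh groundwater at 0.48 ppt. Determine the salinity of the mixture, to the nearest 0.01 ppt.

By conservation of dissolved salt,
salt = 407,000×3.95 + 85,100×29.41 + 39,700×0.48 = 1,607,650 + 2,502,791 + 19,056 = 4,129,497
volume = 407,000 + 85,100 + 39,700 = 531,800 m³
S = 4,129,497 / 531,800 = 7.7651 ppt

7.77 ppt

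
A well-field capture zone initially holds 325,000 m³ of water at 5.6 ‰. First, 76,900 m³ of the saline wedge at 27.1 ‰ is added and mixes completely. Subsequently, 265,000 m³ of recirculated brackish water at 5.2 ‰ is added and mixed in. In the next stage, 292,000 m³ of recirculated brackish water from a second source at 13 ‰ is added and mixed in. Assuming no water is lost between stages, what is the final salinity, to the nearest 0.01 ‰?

Total salt / total volume:
Initial salt = 325,000×5.6 = 1,820,000
After stage 1: salt = 1,820,000 + 76,900×27.1 = 3,903,990; volume = 401,900 m³; S = 9.714 ‰
After stage 2: salt = 3,903,990 + 265,000×5.2 = 5,281,990; volume = 666,900 m³; S = 7.92 ‰
After stage 3: salt = 5,281,990 + 292,000×13 = 9,077,990; volume = 958,900 m³
S = 9,077,990 / 958,900 = 9.4671 ‰

9.47 ‰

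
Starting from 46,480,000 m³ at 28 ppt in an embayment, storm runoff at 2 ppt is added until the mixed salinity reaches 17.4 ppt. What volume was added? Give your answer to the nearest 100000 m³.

32000000 m³

Salt balance: 46,480,000×28 + V×2 = (46,480,000+V)×17.4
1,301,440,000 + 2V = 808,752,000 + 17.4V
492,688,000 = 15.4V
V = 31,992,727.27 m³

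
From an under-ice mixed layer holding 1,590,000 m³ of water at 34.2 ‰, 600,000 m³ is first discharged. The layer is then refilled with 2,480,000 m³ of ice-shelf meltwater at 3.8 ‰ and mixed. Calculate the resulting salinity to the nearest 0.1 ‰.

Remaining after removal: 990,000 m³ at 34.2 ‰ (salt = 33,858,000)
After addition: salt = 33,858,000 + 2,480,000×3.8 = 43,282,000; volume = 3,470,000 m³
S = 43,282,000 / 3,470,000 = 12.4732 ‰

12.5 ‰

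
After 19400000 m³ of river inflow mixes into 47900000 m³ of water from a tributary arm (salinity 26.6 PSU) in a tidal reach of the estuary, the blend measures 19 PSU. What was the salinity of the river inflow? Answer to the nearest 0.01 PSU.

Salt balance: 47,900,000×26.6 + 19,400,000×S = 67,300,000×19
1,274,140,000 + 19,400,000·S = 1,278,700,000
S = (1,278,700,000 − 1,274,140,000) / 19,400,000 = 0.2351 PSU

0.24 PSU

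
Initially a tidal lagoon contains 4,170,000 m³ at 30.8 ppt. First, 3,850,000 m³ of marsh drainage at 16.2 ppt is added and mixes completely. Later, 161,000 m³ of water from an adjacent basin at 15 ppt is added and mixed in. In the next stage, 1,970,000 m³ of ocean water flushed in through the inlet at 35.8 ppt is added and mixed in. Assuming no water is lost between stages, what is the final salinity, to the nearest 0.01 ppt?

By conservation of dissolved salt,
Initial salt = 4,170,000×30.8 = 128,436,000
After stage 1: salt = 128,436,000 + 3,850,000×16.2 = 190,806,000; volume = 8,020,000 m³; S = 23.791 ppt
After stage 2: salt = 190,806,000 + 161,000×15 = 193,221,000; volume = 8,181,000 m³; S = 23.618 ppt
After stage 3: salt = 193,221,000 + 1,970,000×35.8 = 263,747,000; volume = 10,151,000 m³
S = 263,747,000 / 10,151,000 = 25.9824 ppt

25.98 ppt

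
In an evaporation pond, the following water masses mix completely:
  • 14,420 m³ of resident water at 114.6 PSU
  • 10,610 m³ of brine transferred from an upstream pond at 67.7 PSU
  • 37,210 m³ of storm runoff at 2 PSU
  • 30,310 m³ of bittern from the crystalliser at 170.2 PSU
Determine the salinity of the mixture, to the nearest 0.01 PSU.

Weighted by volume,
salt = 14,420×114.6 + 10,610×67.7 + 37,210×2 + 30,310×170.2 = 1,652,532 + 718,297 + 74,420 + 5,158,762 = 7,604,011
volume = 14,420 + 10,610 + 37,210 + 30,310 = 92,550 m³
S = 7,604,011 / 92,550 = 82.1611 PSU

82.16 PSU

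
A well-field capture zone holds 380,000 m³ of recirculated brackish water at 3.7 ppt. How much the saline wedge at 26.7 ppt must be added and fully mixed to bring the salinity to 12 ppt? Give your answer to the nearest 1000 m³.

215000 m³

Salt balance: 380,000×3.7 + V×26.7 = (380,000+V)×12
1,406,000 + 26.7V = 4,560,000 + 12V
3,154,000 = 14.7V
V = 214,557.82 m³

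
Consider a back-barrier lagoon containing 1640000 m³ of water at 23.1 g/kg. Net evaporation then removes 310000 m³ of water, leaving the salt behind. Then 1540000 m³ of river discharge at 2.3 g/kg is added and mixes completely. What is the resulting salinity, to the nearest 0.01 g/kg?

14.43 g/kg

After evaporation: salt = 1,640,000×23.1 = 37,884,000; volume = 1,640,000 − 310,000 = 1,330,000 m³
After mixing: salt = 37,884,000 + 1,540,000×2.3 = 41,426,000; volume = 1,330,000 + 1,540,000 = 2,870,000 m³
S = 41,426,000 / 2,870,000 = 14.4341 g/kg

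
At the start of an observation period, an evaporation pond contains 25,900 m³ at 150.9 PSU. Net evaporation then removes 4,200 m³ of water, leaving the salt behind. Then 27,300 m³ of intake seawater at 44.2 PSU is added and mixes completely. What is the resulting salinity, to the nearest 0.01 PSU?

104.39 PSU

After evaporation: salt = 25,900×150.9 = 3,908,310; volume = 25,900 − 4,200 = 21,700 m³
After mixing: salt = 3,908,310 + 27,300×44.2 = 5,114,970; volume = 21,700 + 27,300 = 49,000 m³
S = 5,114,970 / 49,000 = 104.3871 PSU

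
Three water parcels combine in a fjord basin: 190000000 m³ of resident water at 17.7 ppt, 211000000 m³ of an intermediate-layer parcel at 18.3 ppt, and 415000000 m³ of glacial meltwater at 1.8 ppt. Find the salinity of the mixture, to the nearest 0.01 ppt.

9.77 ppt

Conserving salt mass:
salt = 190,000,000×17.7 + 211,000,000×18.3 + 415,000,000×1.8 = 3,363,000,000 + 3,861,300,000 + 747,000,000 = 7,971,300,000
volume = 190,000,000 + 211,000,000 + 415,000,000 = 816,000,000 m³
S = 7,971,300,000 / 816,000,000 = 9.7688 ppt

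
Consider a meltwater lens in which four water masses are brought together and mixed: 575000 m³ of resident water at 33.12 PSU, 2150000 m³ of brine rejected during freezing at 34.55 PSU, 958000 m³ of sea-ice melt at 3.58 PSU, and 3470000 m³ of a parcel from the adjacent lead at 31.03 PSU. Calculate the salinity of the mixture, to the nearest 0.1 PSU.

28.6 PSU

By conservation of dissolved salt,
salt = 575,000×33.12 + 2,150,000×34.55 + 958,000×3.58 + 3,470,000×31.03 = 19,044,000 + 74,282,500 + 3,429,640 + 107,674,100 = 204,430,240
volume = 575,000 + 2,150,000 + 958,000 + 3,470,000 = 7,153,000 m³
S = 204,430,240 / 7,153,000 = 28.58 PSU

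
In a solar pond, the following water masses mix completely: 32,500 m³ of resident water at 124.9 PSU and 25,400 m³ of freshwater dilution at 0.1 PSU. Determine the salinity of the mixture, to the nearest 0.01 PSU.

Mass of salt is conserved:
salt = 32,500×124.9 + 25,400×0.1 = 4,059,250 + 2,540 = 4,061,790
volume = 32,500 + 25,400 = 57,900 m³
S = 4,061,790 / 57,900 = 70.1518 PSU

70.15 PSU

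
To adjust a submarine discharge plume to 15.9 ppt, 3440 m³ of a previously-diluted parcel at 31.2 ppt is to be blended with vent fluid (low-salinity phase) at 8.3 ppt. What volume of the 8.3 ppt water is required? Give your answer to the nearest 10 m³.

6930 m³

Salt balance: 3,440×31.2 + V×8.3 = (3,440+V)×15.9
107,328 + 8.3V = 54,696 + 15.9V
52,632 = 7.6V
V = 6,925.26 m³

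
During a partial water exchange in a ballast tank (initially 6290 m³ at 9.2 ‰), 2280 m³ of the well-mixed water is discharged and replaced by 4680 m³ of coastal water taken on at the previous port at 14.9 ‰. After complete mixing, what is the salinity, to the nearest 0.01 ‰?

Remaining after removal: 4,010 m³ at 9.2 ‰ (salt = 36,892)
After addition: salt = 36,892 + 4,680×14.9 = 106,624; volume = 8,690 m³
S = 106,624 / 8,690 = 12.2697 ‰

12.27 ‰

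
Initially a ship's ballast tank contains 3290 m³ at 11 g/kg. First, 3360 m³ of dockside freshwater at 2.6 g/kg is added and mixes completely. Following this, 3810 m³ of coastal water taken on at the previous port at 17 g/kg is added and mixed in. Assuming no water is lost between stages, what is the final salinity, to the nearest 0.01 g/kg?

By conservation of dissolved salt,
Initial salt = 3,290×11 = 36,190
After stage 1: salt = 36,190 + 3,360×2.6 = 44,926; volume = 6,650 m³; S = 6.756 g/kg
After stage 2: salt = 44,926 + 3,810×17 = 109,696; volume = 10,460 m³
S = 109,696 / 10,460 = 10.4872 g/kg

10.49 g/kg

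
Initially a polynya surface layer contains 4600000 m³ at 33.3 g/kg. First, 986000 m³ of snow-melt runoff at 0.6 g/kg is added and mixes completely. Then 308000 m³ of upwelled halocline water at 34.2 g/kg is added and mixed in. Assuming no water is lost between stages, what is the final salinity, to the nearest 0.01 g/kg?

27.88 g/kg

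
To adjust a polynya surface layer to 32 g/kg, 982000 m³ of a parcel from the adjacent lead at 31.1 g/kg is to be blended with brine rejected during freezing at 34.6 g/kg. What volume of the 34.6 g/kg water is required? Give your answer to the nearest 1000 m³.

Salt balance: 982,000×31.1 + V×34.6 = (982,000+V)×32
30,540,200 + 34.6V = 31,424,000 + 32V
883,800 = 2.6V
V = 339,923.08 m³

340000 m³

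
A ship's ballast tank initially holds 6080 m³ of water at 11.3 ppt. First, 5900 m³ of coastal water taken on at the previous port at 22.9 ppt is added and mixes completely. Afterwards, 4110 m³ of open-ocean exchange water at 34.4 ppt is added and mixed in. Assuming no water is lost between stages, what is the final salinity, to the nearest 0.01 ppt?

Total salt / total volume:
Initial salt = 6,080×11.3 = 68,704
After stage 1: salt = 68,704 + 5,900×22.9 = 203,814; volume = 11,980 m³; S = 17.013 ppt
After stage 2: salt = 203,814 + 4,110×34.4 = 345,198; volume = 16,090 m³
S = 345,198 / 16,090 = 21.4542 ppt

21.45 ppt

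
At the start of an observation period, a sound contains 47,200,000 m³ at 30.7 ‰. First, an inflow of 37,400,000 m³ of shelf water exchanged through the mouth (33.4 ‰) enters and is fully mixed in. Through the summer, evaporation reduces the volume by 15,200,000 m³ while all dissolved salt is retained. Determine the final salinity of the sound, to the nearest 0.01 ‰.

After mixing: salt = 47,200,000×30.7 + 37,400,000×33.4 = 2,698,200,000; volume = 84,600,000 m³
After evaporation: salt unchanged = 2,698,200,000; volume = 84,600,000 − 15,200,000 = 69,400,000 m³
S = 2,698,200,000 / 69,400,000 = 38.879 ‰

38.88 ‰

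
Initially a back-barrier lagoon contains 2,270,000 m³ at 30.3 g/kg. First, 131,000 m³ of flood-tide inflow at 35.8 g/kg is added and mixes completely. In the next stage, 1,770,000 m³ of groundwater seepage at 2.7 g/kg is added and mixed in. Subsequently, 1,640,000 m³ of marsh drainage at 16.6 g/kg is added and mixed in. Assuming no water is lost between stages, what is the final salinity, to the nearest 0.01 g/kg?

Mass of salt is conserved:
Initial salt = 2,270,000×30.3 = 68,781,000
After stage 1: salt = 68,781,000 + 131,000×35.8 = 73,470,800; volume = 2,401,000 m³; S = 30.6 g/kg
After stage 2: salt = 73,470,800 + 1,770,000×2.7 = 78,249,800; volume = 4,171,000 m³; S = 18.76 g/kg
After stage 3: salt = 78,249,800 + 1,640,000×16.6 = 105,473,800; volume = 5,811,000 m³
S = 105,473,800 / 5,811,000 = 18.1507 g/kg

18.15 g/kg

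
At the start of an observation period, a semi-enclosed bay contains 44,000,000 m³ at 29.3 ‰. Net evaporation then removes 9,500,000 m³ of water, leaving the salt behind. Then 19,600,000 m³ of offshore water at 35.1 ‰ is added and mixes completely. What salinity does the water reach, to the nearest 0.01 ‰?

36.55 ‰

After evaporation: salt = 44,000,000×29.3 = 1,289,200,000; volume = 44,000,000 − 9,500,000 = 34,500,000 m³
After mixing: salt = 1,289,200,000 + 19,600,000×35.1 = 1,977,160,000; volume = 34,500,000 + 19,600,000 = 54,100,000 m³
S = 1,977,160,000 / 54,100,000 = 36.5464 ‰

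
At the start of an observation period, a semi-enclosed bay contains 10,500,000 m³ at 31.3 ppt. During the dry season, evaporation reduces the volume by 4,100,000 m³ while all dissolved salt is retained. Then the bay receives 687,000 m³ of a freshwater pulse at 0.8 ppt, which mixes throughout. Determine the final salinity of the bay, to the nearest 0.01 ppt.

46.45 ppt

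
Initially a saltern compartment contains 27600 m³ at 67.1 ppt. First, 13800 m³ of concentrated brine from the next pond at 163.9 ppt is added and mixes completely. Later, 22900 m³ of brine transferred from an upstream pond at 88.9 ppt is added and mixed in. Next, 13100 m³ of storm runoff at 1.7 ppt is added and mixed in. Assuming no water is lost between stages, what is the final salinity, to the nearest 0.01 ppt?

Mass of salt is conserved:
Initial salt = 27,600×67.1 = 1,851,960
After stage 1: salt = 1,851,960 + 13,800×163.9 = 4,113,780; volume = 41,400 m³; S = 99.367 ppt
After stage 2: salt = 4,113,780 + 22,900×88.9 = 6,149,590; volume = 64,300 m³; S = 95.639 ppt
After stage 3: salt = 6,149,590 + 13,100×1.7 = 6,171,860; volume = 77,400 m³
S = 6,171,860 / 77,400 = 79.7398 ppt

79.74 ppt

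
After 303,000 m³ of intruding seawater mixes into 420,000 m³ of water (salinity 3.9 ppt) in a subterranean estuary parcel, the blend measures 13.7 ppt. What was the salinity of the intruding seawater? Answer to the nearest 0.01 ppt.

Salt balance: 420,000×3.9 + 303,000×S = 723,000×13.7
1,638,000 + 303,000·S = 9,905,100
S = (9,905,100 − 1,638,000) / 303,000 = 27.2842 ppt

27.28 ppt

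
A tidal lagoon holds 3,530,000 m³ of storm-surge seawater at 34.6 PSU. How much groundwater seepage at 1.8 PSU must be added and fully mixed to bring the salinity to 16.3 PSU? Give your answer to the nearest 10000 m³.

4460000 m³

Salt balance: 3,530,000×34.6 + V×1.8 = (3,530,000+V)×16.3
122,138,000 + 1.8V = 57,539,000 + 16.3V
64,599,000 = 14.5V
V = 4,455,103.45 m³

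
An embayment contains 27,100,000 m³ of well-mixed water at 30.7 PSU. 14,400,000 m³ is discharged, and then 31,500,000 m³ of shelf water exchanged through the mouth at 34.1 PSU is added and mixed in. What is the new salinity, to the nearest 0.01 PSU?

Remaining after removal: 12,700,000 m³ at 30.7 PSU (salt = 389,890,000)
After addition: salt = 389,890,000 + 31,500,000×34.1 = 1,464,040,000; volume = 44,200,000 m³
S = 1,464,040,000 / 44,200,000 = 33.1231 PSU

33.12 PSU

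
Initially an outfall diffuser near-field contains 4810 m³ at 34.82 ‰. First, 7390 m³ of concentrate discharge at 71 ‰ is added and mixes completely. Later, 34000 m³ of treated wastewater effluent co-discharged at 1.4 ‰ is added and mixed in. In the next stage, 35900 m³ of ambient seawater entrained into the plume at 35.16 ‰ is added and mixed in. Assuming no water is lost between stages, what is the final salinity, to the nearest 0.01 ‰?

24.39 ‰

Total salt / total volume:
Initial salt = 4,810×34.82 = 167,484.2
After stage 1: salt = 167,484.2 + 7,390×71 = 692,174.2; volume = 12,200 m³; S = 56.736 ‰
After stage 2: salt = 692,174.2 + 34,000×1.4 = 739,774.2; volume = 46,200 m³; S = 16.012 ‰
After stage 3: salt = 739,774.2 + 35,900×35.16 = 2,002,018.2; volume = 82,100 m³
S = 2,002,018.2 / 82,100 = 24.3851 ‰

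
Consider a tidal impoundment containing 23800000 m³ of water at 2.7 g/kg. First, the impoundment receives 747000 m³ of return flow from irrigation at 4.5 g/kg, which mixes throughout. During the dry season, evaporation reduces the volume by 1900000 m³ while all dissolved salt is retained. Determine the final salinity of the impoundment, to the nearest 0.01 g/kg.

After mixing: salt = 23,800,000×2.7 + 747,000×4.5 = 67,621,500; volume = 24,547,000 m³
After evaporation: salt unchanged = 67,621,500; volume = 24,547,000 − 1,900,000 = 22,647,000 m³
S = 67,621,500 / 22,647,000 = 2.9859 g/kg

2.99 g/kg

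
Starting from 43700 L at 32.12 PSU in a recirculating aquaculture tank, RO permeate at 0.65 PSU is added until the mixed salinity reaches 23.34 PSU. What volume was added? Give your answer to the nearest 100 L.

16900 L

Salt balance: 43,700×32.12 + V×0.65 = (43,700+V)×23.34
1,403,644 + 0.65V = 1,019,958 + 23.34V
383,686 = 22.69V
V = 16,909.92 L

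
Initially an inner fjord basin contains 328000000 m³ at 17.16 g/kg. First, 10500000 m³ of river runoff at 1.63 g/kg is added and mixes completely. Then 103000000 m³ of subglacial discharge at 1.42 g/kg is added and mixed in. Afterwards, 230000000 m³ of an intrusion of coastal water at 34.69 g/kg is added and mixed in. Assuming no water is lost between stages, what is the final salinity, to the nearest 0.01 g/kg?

By conservation of dissolved salt,
Initial salt = 328,000,000×17.16 = 5,628,480,000
After stage 1: salt = 5,628,480,000 + 10,500,000×1.63 = 5,645,595,000; volume = 338,500,000 m³; S = 16.678 g/kg
After stage 2: salt = 5,645,595,000 + 103,000,000×1.42 = 5,791,855,000; volume = 441,500,000 m³; S = 13.119 g/kg
After stage 3: salt = 5,791,855,000 + 230,000,000×34.69 = 13,770,555,000; volume = 671,500,000 m³
S = 13,770,555,000 / 671,500,000 = 20.5072 g/kg

20.51 g/kg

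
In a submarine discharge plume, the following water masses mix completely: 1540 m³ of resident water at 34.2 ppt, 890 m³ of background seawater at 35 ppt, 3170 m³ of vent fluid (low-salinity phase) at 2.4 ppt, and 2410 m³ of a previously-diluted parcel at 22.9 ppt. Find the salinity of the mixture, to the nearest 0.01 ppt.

Conserving salt mass:
salt = 1,540×34.2 + 890×35 + 3,170×2.4 + 2,410×22.9 = 52,668 + 31,150 + 7,608 + 55,189 = 146,615
volume = 1,540 + 890 + 3,170 + 2,410 = 8,010 m³
S = 146,615 / 8,010 = 18.304 ppt

18.30 ppt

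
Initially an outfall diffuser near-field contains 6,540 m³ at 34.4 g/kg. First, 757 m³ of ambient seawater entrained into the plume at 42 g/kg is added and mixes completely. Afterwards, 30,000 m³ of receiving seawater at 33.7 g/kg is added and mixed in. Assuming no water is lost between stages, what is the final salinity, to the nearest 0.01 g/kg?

33.99 g/kg

Weighted by volume,
Initial salt = 6,540×34.4 = 224,976
After stage 1: salt = 224,976 + 757×42 = 256,770; volume = 7,297 m³; S = 35.188 g/kg
After stage 2: salt = 256,770 + 30,000×33.7 = 1,267,770; volume = 37,297 m³
S = 1,267,770 / 37,297 = 33.9912 g/kg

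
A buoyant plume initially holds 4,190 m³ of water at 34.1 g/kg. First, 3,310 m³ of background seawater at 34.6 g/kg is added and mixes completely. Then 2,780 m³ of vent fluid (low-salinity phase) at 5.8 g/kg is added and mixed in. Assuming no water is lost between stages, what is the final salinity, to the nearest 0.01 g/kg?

Weighted by volume,
Initial salt = 4,190×34.1 = 142,879
After stage 1: salt = 142,879 + 3,310×34.6 = 257,405; volume = 7,500 m³; S = 34.321 g/kg
After stage 2: salt = 257,405 + 2,780×5.8 = 273,529; volume = 10,280 m³
S = 273,529 / 10,280 = 26.6079 g/kg

26.61 g/kg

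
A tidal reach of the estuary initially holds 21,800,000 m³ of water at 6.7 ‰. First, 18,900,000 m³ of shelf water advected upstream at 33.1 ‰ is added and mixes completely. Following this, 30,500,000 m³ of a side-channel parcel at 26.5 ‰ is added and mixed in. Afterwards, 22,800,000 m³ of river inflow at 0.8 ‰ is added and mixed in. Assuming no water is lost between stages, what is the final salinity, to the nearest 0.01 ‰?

Conserving salt mass:
Initial salt = 21,800,000×6.7 = 146,060,000
After stage 1: salt = 146,060,000 + 18,900,000×33.1 = 771,650,000; volume = 40,700,000 m³; S = 18.959 ‰
After stage 2: salt = 771,650,000 + 30,500,000×26.5 = 1,579,900,000; volume = 71,200,000 m³; S = 22.19 ‰
After stage 3: salt = 1,579,900,000 + 22,800,000×0.8 = 1,598,140,000; volume = 94,000,000 m³
S = 1,598,140,000 / 94,000,000 = 17.0015 ‰

17.00 ‰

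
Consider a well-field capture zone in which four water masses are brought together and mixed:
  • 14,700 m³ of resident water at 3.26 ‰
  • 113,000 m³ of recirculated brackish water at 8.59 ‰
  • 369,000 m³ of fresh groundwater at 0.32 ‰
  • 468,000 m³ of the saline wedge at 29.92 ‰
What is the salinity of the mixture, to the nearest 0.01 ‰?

Total salt / total volume:
salt = 14,700×3.26 + 113,000×8.59 + 369,000×0.32 + 468,000×29.92 = 47,922 + 970,670 + 118,080 + 14,002,560 = 15,139,232
volume = 14,700 + 113,000 + 369,000 + 468,000 = 964,700 m³
S = 15,139,232 / 964,700 = 15.6932 ‰

15.69 ‰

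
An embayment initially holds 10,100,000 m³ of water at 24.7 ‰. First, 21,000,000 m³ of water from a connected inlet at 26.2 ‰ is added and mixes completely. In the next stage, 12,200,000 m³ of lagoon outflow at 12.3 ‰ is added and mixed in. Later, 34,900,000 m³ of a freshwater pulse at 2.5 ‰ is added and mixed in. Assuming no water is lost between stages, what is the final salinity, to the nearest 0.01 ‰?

Total salt / total volume:
Initial salt = 10,100,000×24.7 = 249,470,000
After stage 1: salt = 249,470,000 + 21,000,000×26.2 = 799,670,000; volume = 31,100,000 m³; S = 25.713 ‰
After stage 2: salt = 799,670,000 + 12,200,000×12.3 = 949,730,000; volume = 43,300,000 m³; S = 21.934 ‰
After stage 3: salt = 949,730,000 + 34,900,000×2.5 = 1,036,980,000; volume = 78,200,000 m³
S = 1,036,980,000 / 78,200,000 = 13.2606 ‰

13.26 ‰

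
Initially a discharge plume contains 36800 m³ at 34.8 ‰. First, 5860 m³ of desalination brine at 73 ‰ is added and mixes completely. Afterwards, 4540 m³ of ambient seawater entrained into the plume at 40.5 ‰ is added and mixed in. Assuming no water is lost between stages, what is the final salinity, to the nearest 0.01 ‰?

Conserving salt mass:
Initial salt = 36,800×34.8 = 1,280,640
After stage 1: salt = 1,280,640 + 5,860×73 = 1,708,420; volume = 42,660 m³; S = 40.047 ‰
After stage 2: salt = 1,708,420 + 4,540×40.5 = 1,892,290; volume = 47,200 m³
S = 1,892,290 / 47,200 = 40.0909 ‰

40.09 ‰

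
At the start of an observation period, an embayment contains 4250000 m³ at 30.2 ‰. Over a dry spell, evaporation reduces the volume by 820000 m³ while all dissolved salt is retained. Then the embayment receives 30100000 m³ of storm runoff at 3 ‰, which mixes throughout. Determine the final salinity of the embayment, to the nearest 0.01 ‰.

6.52 ‰

After evaporation: salt = 4,250,000×30.2 = 128,350,000; volume = 4,250,000 − 820,000 = 3,430,000 m³
After mixing: salt = 128,350,000 + 30,100,000×3 = 218,650,000; volume = 3,430,000 + 30,100,000 = 33,530,000 m³
S = 218,650,000 / 33,530,000 = 6.521 ‰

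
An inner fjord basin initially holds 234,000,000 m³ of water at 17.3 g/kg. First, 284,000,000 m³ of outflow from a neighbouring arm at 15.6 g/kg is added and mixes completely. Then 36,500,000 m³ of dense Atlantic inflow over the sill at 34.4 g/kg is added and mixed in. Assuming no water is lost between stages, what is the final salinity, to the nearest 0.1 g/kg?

17.6 g/kg

Salt balance:
Initial salt = 234,000,000×17.3 = 4,048,200,000
After stage 1: salt = 4,048,200,000 + 284,000,000×15.6 = 8,478,600,000; volume = 518,000,000 m³; S = 16.368 g/kg
After stage 2: salt = 8,478,600,000 + 36,500,000×34.4 = 9,734,200,000; volume = 554,500,000 m³
S = 9,734,200,000 / 554,500,000 = 17.5549 g/kg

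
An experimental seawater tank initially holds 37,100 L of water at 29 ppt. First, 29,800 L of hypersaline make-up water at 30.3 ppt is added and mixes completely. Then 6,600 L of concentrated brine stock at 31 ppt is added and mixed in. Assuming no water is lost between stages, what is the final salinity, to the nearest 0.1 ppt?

Salt balance:
Initial salt = 37,100×29 = 1,075,900
After stage 1: salt = 1,075,900 + 29,800×30.3 = 1,978,840; volume = 66,900 L; S = 29.579 ppt
After stage 2: salt = 1,978,840 + 6,600×31 = 2,183,440; volume = 73,500 L
S = 2,183,440 / 73,500 = 29.7067 ppt

29.7 ppt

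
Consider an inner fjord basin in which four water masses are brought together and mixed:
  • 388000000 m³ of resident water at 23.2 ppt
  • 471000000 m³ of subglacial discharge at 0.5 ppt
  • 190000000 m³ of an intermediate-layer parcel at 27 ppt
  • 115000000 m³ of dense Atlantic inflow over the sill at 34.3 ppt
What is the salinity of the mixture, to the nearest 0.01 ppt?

Mass of salt is conserved:
salt = 388,000,000×23.2 + 471,000,000×0.5 + 190,000,000×27 + 115,000,000×34.3 = 9,001,600,000 + 235,500,000 + 5,130,000,000 + 3,944,500,000 = 18,311,600,000
volume = 388,000,000 + 471,000,000 + 190,000,000 + 115,000,000 = 1,164,000,000 m³
S = 18,311,600,000 / 1,164,000,000 = 15.7316 ppt

15.73 ppt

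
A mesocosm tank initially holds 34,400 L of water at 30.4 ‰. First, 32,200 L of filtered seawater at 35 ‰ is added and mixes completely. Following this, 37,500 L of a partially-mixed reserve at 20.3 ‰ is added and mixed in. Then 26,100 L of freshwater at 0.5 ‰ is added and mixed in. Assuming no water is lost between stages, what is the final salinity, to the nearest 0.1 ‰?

22.6 ‰

Mass of salt is conserved:
Initial salt = 34,400×30.4 = 1,045,760
After stage 1: salt = 1,045,760 + 32,200×35 = 2,172,760; volume = 66,600 L; S = 32.624 ‰
After stage 2: salt = 2,172,760 + 37,500×20.3 = 2,934,010; volume = 104,100 L; S = 28.185 ‰
After stage 3: salt = 2,934,010 + 26,100×0.5 = 2,947,060; volume = 130,200 L
S = 2,947,060 / 130,200 = 22.6349 ‰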